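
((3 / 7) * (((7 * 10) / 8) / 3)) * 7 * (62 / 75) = 217 / 30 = 7.23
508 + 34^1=542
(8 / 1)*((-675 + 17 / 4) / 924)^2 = 7198489 / 1707552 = 4.22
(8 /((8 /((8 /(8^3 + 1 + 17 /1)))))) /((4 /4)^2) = 4 /265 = 0.02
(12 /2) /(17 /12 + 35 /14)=72 /47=1.53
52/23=2.26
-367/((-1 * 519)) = 367/519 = 0.71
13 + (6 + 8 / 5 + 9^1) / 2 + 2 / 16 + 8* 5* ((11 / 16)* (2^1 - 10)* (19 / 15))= -30869 / 120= -257.24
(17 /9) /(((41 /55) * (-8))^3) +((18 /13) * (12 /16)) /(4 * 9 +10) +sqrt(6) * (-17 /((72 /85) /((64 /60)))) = 1298034659 /94958802432-578 * sqrt(6) /27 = -52.42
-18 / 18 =-1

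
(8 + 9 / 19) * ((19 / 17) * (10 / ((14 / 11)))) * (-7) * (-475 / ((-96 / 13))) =-54679625 / 1632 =-33504.67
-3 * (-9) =27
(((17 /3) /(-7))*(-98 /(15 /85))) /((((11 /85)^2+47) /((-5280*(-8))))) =3674924000 /9099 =403882.18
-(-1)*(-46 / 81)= -46 / 81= -0.57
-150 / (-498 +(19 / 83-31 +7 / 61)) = 759450 / 2676587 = 0.28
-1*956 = -956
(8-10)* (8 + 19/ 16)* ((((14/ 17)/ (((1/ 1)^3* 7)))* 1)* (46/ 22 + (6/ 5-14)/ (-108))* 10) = -9457/ 198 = -47.76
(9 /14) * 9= 81 /14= 5.79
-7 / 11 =-0.64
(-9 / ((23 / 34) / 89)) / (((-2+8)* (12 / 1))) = -1513 / 92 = -16.45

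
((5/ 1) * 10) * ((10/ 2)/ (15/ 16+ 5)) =800/ 19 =42.11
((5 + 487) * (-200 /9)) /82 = -400 /3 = -133.33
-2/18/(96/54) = -1/16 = -0.06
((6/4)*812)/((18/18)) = 1218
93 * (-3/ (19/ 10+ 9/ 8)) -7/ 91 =-145201/ 1573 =-92.31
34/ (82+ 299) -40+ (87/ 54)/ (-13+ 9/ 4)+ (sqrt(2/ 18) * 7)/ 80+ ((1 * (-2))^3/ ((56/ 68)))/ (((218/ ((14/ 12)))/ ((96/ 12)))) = -40.45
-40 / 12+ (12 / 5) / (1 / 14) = 454 / 15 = 30.27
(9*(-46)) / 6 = -69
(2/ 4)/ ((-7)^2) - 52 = -5095/ 98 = -51.99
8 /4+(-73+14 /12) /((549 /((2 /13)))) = 42391 /21411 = 1.98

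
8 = 8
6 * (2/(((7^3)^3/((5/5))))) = 12/40353607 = 0.00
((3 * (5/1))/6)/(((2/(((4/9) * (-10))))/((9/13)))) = -50/13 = -3.85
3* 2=6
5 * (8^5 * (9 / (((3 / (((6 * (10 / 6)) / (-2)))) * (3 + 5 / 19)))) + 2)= -23346890 / 31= -753125.48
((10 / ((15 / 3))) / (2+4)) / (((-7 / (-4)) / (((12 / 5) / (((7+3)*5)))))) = 8 / 875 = 0.01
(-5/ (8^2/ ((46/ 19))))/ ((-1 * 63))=115/ 38304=0.00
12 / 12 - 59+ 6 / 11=-632 / 11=-57.45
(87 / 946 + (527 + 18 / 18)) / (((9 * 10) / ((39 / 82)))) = 432965 / 155144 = 2.79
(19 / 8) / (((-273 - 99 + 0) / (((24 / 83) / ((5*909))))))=-19 / 46777140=-0.00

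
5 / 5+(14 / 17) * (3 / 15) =99 / 85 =1.16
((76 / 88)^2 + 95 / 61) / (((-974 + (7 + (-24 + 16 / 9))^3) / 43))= -2131627347 / 96880024076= -0.02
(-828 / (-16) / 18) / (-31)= -23 / 248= -0.09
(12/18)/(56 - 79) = -2/69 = -0.03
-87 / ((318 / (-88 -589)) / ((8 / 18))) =39266 / 477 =82.32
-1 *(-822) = 822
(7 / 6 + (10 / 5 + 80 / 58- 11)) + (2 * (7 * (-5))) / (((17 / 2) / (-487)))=11844229 / 2958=4004.13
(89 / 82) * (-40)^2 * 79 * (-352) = -1979929600 / 41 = -48290965.85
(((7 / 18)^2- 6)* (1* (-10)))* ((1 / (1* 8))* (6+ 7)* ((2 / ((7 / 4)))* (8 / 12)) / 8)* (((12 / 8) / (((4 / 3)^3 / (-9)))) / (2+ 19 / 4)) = -7.64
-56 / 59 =-0.95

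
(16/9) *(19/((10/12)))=608/15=40.53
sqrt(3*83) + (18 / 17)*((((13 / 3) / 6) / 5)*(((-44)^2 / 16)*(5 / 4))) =sqrt(249) + 1573 / 68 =38.91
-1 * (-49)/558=49/558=0.09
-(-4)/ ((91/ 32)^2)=4096/ 8281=0.49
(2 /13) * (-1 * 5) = -10 /13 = -0.77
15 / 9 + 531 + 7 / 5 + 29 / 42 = 37433 / 70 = 534.76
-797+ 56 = -741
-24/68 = -6/17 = -0.35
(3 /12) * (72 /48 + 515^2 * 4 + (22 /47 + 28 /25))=2493122257 /9400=265225.77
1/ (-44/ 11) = -1/ 4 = -0.25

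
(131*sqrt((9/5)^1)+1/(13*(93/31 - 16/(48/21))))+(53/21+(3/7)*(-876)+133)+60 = -196477/1092+393*sqrt(5)/5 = -4.17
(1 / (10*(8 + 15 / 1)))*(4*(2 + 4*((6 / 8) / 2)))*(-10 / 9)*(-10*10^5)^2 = -14000000000000 / 207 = -67632850241.55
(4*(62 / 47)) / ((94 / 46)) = 5704 / 2209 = 2.58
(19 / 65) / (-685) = -19 / 44525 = -0.00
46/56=23/28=0.82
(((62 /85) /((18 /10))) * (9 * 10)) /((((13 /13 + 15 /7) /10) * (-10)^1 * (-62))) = 35 /187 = 0.19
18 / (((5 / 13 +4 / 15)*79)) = 3510 / 10033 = 0.35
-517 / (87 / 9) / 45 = -517 / 435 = -1.19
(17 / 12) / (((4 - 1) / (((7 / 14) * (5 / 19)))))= 85 / 1368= 0.06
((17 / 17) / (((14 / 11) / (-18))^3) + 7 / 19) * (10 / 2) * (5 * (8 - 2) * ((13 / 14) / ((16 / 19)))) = -1123278000 / 2401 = -467837.57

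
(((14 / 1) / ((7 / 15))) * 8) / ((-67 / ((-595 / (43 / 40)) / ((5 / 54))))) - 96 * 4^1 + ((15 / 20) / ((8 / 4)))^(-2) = 545434048 / 25929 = 21035.68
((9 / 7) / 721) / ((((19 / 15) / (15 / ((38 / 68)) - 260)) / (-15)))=4.92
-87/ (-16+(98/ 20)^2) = -2900/ 267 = -10.86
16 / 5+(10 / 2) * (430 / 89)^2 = 4749236 / 39605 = 119.92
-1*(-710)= 710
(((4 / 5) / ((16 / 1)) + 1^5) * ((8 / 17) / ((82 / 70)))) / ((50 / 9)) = 1323 / 17425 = 0.08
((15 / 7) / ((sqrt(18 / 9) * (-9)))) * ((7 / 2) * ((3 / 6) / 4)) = -0.07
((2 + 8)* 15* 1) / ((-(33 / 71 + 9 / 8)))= -28400 / 301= -94.35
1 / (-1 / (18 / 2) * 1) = -9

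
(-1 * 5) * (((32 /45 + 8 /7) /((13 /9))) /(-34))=292 /1547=0.19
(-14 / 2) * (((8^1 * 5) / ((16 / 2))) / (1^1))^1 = -35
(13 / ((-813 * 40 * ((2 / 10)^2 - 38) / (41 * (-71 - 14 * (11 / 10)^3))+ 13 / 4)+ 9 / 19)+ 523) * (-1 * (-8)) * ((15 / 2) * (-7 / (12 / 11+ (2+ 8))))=-19803.93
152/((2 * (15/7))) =532/15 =35.47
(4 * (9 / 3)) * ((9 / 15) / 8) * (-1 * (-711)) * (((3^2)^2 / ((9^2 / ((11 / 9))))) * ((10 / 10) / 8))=7821 / 80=97.76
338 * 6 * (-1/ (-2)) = 1014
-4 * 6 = -24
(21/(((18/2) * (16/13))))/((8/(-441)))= -13377/128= -104.51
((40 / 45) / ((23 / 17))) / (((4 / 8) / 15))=1360 / 69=19.71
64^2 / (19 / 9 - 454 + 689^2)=18432 / 2134211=0.01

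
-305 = -305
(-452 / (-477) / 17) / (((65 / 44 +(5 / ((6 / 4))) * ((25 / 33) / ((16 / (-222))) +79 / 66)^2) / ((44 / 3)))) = 77006336 / 27379448345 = 0.00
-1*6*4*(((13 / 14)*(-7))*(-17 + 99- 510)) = -66768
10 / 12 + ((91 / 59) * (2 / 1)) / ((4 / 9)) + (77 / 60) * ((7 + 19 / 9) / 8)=1176983 / 127440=9.24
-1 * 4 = -4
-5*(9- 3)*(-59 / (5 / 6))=2124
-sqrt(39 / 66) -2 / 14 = -sqrt(286) / 22 -1 / 7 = -0.91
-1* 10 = -10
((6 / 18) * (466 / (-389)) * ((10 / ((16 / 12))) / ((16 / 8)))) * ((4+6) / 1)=-5825 / 389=-14.97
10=10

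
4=4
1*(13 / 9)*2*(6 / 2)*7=60.67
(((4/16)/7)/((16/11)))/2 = 11/896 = 0.01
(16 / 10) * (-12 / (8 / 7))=-84 / 5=-16.80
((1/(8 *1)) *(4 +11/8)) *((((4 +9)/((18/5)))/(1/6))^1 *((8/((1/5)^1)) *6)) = 13975/4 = 3493.75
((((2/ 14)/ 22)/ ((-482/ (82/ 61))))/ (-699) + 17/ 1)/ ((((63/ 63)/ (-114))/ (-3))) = 1533446229111/ 263750641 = 5814.00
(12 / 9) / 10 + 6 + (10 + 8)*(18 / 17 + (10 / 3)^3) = 58808 / 85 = 691.86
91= 91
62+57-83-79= -43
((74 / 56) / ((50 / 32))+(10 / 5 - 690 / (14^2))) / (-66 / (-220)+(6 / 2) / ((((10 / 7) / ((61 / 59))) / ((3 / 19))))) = -617671 / 588490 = -1.05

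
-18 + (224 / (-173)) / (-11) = -34030 / 1903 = -17.88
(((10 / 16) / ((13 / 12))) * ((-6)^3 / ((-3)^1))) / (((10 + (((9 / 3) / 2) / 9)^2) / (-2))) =-8.28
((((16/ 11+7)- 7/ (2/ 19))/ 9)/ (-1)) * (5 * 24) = 25540/ 33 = 773.94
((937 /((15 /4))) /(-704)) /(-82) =937 /216480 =0.00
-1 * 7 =-7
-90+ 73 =-17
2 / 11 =0.18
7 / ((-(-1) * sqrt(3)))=7 * sqrt(3) / 3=4.04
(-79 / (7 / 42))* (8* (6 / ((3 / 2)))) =-15168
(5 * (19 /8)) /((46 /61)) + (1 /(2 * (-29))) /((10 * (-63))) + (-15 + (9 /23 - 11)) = -9.86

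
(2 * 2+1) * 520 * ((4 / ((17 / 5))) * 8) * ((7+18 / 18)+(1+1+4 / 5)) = 4492800 / 17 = 264282.35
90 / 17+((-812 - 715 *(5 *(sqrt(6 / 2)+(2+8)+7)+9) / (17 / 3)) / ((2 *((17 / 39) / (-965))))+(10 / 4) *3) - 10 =403635375 *sqrt(3) / 578+8107860205 / 578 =15236984.74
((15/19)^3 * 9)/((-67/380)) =-607500/24187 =-25.12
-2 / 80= -1 / 40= -0.02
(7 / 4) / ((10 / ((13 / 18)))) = 91 / 720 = 0.13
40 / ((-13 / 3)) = -120 / 13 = -9.23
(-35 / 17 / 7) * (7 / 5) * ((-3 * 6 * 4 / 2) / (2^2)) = 63 / 17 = 3.71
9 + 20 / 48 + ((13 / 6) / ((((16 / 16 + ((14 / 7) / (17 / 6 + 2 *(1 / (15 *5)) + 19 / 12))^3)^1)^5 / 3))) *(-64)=-27624976099664407014116941340744165905083379461631 / 106463010724878584052254746027200630032350808268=-259.48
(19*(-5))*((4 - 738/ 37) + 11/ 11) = 52535/ 37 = 1419.86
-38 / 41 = -0.93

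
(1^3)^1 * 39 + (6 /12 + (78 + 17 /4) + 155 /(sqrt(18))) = 155 * sqrt(2) /6 + 487 /4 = 158.28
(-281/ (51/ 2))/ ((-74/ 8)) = 2248/ 1887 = 1.19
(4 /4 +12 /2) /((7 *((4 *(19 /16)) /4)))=16 /19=0.84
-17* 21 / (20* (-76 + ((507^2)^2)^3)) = -357 / 5769331684170516793556988204902500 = -0.00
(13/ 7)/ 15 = 13/ 105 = 0.12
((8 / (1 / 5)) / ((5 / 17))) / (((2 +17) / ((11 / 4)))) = 374 / 19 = 19.68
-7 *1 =-7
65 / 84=0.77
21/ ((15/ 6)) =42/ 5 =8.40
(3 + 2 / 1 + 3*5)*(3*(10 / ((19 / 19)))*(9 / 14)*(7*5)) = 13500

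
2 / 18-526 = -4733 / 9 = -525.89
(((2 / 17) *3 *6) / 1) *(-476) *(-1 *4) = 4032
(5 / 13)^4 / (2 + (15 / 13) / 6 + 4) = 0.00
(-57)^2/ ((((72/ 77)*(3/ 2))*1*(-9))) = -27797/ 108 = -257.38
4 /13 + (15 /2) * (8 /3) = 264 /13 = 20.31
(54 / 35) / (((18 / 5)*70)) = 3 / 490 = 0.01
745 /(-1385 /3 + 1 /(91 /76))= -203385 /125807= -1.62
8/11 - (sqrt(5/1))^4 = -267/11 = -24.27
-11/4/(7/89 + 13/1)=-979/4656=-0.21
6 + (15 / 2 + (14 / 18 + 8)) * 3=329 / 6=54.83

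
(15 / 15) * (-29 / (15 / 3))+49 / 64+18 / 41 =-60291 / 13120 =-4.60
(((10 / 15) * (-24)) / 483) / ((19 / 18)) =-96 / 3059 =-0.03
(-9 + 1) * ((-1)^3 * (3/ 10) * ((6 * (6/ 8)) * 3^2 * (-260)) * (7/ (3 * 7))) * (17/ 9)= -15912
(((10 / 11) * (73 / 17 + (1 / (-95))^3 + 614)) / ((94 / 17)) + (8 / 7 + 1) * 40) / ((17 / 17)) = 116274625256 / 620568025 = 187.37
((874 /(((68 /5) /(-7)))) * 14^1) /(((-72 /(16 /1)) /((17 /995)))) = 42826 /1791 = 23.91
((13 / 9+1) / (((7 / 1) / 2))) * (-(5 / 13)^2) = -0.10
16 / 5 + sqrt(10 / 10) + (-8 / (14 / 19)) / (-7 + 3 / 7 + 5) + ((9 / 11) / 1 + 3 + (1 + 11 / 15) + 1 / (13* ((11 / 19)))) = 36022 / 2145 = 16.79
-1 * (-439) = 439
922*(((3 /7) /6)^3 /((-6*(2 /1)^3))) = -461 /65856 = -0.01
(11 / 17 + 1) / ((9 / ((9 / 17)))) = 28 / 289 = 0.10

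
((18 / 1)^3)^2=34012224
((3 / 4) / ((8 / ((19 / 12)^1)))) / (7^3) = 19 / 43904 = 0.00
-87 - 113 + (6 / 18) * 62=-179.33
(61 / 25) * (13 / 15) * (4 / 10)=1586 / 1875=0.85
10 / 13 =0.77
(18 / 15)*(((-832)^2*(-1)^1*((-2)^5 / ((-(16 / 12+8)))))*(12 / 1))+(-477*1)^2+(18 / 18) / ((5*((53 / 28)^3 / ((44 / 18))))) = -1592060265646793 / 46896255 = -33948558.70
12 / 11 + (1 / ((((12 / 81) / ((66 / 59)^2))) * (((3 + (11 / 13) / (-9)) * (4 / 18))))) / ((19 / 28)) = 2518948203 / 123679930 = 20.37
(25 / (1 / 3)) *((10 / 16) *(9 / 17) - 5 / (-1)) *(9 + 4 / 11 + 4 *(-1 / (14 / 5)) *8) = -8645625 / 10472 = -825.59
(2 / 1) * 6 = 12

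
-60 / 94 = -30 / 47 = -0.64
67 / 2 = 33.50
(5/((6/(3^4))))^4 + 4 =332150689/16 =20759418.06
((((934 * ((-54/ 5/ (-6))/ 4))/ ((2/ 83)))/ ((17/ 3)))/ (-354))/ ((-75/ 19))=2209377/ 1003000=2.20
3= 3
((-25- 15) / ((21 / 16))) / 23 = -640 / 483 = -1.33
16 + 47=63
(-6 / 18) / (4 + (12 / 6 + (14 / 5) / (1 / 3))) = -5 / 216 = -0.02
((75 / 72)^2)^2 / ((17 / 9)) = 390625 / 626688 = 0.62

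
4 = 4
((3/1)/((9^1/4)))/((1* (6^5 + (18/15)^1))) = 10/58329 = 0.00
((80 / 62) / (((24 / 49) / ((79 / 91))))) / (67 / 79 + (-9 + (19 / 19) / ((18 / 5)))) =-1310610 / 4512391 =-0.29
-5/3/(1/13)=-65/3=-21.67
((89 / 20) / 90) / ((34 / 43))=3827 / 61200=0.06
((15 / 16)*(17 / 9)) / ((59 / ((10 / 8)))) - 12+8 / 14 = -903265 / 79296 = -11.39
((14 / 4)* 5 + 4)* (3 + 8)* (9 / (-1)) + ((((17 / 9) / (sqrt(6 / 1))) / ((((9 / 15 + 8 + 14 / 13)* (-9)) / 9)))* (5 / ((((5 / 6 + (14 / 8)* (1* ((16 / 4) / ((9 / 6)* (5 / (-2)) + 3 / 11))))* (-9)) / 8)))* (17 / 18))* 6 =-4257 / 2-751400* sqrt(6) / 1081917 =-2130.20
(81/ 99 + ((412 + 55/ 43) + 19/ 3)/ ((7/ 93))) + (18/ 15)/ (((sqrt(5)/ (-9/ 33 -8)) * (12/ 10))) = 18461039/ 3311 -91 * sqrt(5)/ 55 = 5571.97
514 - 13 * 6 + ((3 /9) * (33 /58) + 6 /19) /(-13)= 6245579 /14326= 435.96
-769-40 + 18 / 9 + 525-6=-288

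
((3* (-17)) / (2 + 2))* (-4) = 51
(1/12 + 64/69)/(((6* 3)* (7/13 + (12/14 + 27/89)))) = 251069/7595520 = 0.03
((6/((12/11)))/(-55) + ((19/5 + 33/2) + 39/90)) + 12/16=1283/60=21.38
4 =4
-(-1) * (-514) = -514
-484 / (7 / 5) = -2420 / 7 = -345.71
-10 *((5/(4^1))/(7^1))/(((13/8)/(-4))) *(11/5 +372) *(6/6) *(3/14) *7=224520/91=2467.25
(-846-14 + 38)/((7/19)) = -15618/7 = -2231.14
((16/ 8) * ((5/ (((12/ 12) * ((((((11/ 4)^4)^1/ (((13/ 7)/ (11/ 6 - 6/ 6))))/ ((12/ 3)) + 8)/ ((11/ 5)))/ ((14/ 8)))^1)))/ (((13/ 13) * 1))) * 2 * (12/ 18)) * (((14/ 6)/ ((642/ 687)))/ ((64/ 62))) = 3183532352/ 369602931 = 8.61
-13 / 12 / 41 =-13 / 492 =-0.03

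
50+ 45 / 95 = 959 / 19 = 50.47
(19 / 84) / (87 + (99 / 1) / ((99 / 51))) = 19 / 11592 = 0.00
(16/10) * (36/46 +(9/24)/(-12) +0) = 1.20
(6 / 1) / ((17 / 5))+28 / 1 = 506 / 17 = 29.76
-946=-946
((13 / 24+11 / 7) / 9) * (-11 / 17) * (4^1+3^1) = -3905 / 3672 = -1.06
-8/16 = -1/2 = -0.50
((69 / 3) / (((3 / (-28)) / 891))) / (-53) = 191268 / 53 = 3608.83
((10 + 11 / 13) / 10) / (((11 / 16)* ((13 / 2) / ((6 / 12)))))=1128 / 9295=0.12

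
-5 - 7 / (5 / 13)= -116 / 5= -23.20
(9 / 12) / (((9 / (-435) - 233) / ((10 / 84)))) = -725 / 1892128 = -0.00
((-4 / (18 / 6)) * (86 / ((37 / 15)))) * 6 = -278.92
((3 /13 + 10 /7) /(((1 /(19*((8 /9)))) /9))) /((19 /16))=19328 /91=212.40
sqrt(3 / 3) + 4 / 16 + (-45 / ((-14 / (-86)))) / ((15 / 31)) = -15961 / 28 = -570.04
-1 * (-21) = 21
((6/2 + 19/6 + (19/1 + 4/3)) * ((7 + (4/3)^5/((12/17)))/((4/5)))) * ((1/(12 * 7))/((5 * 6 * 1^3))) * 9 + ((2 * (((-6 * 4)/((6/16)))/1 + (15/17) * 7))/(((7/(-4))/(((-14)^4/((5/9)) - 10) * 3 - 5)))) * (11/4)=1046372568878167/27760320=37693101.84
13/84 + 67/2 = 2827/84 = 33.65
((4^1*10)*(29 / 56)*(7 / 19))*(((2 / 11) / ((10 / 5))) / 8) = 145 / 1672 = 0.09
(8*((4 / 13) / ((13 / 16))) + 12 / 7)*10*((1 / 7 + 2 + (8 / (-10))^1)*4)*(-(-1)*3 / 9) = 2110112 / 24843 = 84.94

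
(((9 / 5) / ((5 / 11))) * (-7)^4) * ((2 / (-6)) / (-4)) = 79233 / 100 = 792.33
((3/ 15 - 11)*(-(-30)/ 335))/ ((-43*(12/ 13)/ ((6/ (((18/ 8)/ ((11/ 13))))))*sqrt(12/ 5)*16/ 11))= 363*sqrt(15)/ 57620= 0.02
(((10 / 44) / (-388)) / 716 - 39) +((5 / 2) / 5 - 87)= -125.50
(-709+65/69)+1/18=-293113/414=-708.00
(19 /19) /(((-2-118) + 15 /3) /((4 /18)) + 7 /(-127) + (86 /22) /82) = -57277 /29641274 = -0.00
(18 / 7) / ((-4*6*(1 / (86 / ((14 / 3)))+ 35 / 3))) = -43 / 4704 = -0.01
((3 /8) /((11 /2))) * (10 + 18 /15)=0.76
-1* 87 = -87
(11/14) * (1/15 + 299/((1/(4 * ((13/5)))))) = 102619/42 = 2443.31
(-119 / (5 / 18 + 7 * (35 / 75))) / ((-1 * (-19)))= -10710 / 6061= -1.77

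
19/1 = 19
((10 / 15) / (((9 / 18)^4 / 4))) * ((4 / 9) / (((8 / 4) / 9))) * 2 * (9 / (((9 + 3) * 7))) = 128 / 7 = 18.29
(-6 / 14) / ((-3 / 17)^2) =-289 / 21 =-13.76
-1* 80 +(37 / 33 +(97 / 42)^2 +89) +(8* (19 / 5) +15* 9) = 17546563 / 97020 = 180.86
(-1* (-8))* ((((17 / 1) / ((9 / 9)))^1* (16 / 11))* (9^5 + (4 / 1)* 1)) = 128499328 / 11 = 11681757.09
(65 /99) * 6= 130 /33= 3.94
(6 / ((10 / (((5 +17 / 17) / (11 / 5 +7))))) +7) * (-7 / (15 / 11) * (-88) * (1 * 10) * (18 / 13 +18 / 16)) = 25054260 / 299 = 83793.51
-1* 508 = -508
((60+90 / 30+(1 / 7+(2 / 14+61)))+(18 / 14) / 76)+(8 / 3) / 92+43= 877487 / 5244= 167.33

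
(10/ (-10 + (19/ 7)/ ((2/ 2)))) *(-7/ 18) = 245/ 459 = 0.53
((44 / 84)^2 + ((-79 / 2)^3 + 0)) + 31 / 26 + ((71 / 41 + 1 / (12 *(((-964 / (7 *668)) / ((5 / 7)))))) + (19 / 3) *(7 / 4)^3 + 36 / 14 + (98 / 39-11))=-223324331412253 / 3625457472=-61598.94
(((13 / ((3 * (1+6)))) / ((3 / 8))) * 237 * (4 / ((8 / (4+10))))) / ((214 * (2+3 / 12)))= 16432 / 2889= 5.69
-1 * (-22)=22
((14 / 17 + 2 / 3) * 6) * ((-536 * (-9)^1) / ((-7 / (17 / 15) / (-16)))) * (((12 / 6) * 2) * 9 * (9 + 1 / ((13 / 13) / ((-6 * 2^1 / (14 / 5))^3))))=-280429705.07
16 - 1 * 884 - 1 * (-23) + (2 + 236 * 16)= 2933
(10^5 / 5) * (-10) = -200000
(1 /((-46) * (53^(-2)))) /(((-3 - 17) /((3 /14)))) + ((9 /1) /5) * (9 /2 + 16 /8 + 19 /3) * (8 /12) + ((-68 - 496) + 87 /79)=-556425179 /1017520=-546.84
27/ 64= 0.42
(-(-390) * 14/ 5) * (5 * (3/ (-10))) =-1638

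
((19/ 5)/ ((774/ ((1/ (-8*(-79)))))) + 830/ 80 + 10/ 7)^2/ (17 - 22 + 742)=40839423536801569/ 216032780065132800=0.19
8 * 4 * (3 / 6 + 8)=272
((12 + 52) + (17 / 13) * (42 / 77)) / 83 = 9254 / 11869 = 0.78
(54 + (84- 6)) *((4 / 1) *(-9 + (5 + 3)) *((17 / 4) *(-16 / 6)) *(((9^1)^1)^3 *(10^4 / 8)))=5452920000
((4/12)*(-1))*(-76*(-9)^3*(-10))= 184680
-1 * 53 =-53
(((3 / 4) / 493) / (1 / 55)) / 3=0.03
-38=-38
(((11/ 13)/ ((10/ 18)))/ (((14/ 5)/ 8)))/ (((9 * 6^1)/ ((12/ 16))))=0.06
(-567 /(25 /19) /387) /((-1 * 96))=399 /34400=0.01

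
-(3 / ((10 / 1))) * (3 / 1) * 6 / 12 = -9 / 20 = -0.45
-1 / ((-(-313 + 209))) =-1 / 104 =-0.01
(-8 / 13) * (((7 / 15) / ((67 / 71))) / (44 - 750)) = 1988 / 4611945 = 0.00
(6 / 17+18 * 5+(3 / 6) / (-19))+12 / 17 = 58807 / 646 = 91.03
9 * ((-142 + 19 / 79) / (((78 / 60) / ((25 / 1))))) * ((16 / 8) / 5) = -10079100 / 1027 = -9814.12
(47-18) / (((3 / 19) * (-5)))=-551 / 15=-36.73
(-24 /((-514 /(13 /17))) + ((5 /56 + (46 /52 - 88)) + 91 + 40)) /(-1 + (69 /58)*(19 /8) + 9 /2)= 1623749034 /233378873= 6.96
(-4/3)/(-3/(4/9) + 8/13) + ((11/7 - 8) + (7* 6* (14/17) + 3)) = 3573308/113883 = 31.38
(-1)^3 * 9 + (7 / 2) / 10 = -173 / 20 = -8.65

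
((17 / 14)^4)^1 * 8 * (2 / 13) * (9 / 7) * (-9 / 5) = -6765201 / 1092455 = -6.19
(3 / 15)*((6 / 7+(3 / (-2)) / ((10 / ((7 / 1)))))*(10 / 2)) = -27 / 140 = -0.19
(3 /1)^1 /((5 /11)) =33 /5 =6.60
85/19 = 4.47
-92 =-92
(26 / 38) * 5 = 65 / 19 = 3.42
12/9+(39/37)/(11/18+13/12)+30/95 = 292186/128649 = 2.27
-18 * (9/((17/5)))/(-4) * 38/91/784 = 7695/1212848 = 0.01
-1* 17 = -17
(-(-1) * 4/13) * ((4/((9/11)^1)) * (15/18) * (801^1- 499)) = 132880/351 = 378.58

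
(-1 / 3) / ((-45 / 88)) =88 / 135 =0.65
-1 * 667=-667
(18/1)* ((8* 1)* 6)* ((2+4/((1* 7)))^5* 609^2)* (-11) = -135927540384768/343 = -396290205203.41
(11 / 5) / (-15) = -11 / 75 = -0.15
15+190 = 205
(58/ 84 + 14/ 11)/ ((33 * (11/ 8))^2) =29024/ 30438639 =0.00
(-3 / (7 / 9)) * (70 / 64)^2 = -4725 / 1024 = -4.61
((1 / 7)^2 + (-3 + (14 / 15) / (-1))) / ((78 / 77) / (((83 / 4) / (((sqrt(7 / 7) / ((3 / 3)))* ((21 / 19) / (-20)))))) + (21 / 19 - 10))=49889972 / 113442693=0.44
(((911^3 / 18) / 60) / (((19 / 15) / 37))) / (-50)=-27974147147 / 68400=-408978.76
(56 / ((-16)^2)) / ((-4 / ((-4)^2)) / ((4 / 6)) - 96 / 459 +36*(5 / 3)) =1071 / 290900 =0.00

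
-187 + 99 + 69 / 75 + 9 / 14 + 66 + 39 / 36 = -40643 / 2100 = -19.35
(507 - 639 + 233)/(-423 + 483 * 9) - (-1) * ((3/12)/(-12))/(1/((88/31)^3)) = -0.45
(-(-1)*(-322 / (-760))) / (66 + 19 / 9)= 0.01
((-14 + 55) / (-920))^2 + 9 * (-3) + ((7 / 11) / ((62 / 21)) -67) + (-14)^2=29502268421 / 288622400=102.22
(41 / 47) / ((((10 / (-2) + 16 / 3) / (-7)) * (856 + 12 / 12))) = -0.02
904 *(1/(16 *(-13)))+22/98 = -5251/1274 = -4.12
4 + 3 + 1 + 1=9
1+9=10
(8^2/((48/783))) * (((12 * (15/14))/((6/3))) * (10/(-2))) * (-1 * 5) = 1174500/7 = 167785.71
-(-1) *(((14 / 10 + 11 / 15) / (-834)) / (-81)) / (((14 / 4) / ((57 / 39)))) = 0.00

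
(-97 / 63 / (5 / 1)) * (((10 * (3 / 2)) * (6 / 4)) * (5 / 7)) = -485 / 98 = -4.95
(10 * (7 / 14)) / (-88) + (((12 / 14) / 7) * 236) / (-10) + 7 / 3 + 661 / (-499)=-1.94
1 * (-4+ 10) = 6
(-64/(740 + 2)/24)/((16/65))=-65/4452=-0.01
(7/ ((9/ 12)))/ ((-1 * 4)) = -7/ 3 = -2.33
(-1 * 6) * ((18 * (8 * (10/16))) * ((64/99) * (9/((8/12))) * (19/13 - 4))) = 11963.08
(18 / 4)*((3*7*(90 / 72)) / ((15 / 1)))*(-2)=-63 / 4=-15.75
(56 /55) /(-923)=-56 /50765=-0.00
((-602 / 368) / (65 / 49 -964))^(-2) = 40742615104 / 117649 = 346306.51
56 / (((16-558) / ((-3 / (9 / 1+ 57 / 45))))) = 0.03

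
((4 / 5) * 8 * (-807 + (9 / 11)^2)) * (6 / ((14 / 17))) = -22746816 / 605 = -37598.04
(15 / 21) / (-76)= -5 / 532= -0.01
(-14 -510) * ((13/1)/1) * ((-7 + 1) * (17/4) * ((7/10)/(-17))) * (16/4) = -143052/5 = -28610.40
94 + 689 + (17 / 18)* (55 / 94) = 1325771 / 1692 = 783.55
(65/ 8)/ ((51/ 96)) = 15.29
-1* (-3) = 3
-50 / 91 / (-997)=50 / 90727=0.00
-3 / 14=-0.21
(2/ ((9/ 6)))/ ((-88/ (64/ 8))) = -4/ 33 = -0.12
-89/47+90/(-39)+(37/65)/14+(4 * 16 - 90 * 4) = -12837871/42770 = -300.16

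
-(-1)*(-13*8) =-104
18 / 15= 6 / 5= 1.20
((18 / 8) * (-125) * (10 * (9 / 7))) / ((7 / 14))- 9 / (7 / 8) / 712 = -643662 / 89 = -7232.16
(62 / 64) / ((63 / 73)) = 2263 / 2016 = 1.12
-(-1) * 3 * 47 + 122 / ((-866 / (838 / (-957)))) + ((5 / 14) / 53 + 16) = 48312901675 / 307470702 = 157.13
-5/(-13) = 5/13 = 0.38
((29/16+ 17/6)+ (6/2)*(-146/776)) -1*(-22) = 121435/4656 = 26.08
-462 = -462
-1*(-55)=55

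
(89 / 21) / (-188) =-0.02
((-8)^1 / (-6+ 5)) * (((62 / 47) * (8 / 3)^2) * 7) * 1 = 525.31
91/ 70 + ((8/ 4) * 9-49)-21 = -507/ 10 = -50.70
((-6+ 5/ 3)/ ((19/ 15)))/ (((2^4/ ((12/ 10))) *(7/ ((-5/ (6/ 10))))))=325/ 1064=0.31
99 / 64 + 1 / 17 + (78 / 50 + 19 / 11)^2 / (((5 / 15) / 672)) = 1792620229003 / 82280000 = 21786.83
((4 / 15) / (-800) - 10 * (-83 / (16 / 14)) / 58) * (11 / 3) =5991403 / 130500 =45.91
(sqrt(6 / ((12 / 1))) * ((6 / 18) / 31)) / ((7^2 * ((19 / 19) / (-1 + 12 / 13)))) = -sqrt(2) / 118482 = -0.00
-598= -598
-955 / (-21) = 955 / 21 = 45.48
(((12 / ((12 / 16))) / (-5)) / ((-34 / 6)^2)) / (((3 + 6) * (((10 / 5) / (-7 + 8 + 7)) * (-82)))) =32 / 59245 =0.00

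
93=93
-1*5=-5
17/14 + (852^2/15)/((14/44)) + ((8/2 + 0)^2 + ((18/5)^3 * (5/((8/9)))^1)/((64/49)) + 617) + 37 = 1713222743/11200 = 152966.32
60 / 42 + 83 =591 / 7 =84.43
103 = 103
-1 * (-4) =4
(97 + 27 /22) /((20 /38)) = 41059 /220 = 186.63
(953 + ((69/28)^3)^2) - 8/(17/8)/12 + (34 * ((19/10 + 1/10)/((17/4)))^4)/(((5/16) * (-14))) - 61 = 39605865050624599/35512905953280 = 1115.25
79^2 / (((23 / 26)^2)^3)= 1927943358016 / 148035889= 13023.49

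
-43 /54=-0.80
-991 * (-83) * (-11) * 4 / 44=-82253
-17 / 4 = -4.25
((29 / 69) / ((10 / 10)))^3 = 24389 / 328509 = 0.07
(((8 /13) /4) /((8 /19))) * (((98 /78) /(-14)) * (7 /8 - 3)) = 2261 /32448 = 0.07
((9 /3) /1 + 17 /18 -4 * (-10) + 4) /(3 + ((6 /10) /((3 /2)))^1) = 4315 /306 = 14.10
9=9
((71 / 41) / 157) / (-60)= -0.00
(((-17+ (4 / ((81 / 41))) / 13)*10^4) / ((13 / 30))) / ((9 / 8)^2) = -113516800000 / 369603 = -307131.71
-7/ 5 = -1.40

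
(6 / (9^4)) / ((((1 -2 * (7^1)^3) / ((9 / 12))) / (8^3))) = -256 / 499365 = -0.00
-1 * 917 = -917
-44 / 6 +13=17 / 3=5.67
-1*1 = -1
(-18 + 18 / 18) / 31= -17 / 31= -0.55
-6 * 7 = -42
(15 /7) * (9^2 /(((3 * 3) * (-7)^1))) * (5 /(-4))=675 /196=3.44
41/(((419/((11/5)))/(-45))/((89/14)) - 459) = -361251/4050115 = -0.09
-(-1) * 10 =10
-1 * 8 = -8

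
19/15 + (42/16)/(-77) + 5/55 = 1747/1320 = 1.32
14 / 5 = 2.80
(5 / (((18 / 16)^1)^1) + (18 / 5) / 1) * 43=15566 / 45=345.91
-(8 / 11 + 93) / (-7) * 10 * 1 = 10310 / 77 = 133.90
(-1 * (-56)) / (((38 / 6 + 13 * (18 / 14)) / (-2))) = -588 / 121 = -4.86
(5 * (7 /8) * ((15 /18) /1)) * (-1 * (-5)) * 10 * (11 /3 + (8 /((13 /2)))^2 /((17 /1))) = 684.65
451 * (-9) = -4059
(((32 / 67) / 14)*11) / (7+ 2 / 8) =704 / 13601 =0.05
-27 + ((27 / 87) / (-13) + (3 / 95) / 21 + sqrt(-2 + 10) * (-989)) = -1978 * sqrt(2) - 6774643 / 250705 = -2824.34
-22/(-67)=22/67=0.33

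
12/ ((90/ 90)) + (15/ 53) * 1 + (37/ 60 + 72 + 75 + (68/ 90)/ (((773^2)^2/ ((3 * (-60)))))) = 181548516842505041/ 1135390080574380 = 159.90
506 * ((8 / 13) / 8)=506 / 13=38.92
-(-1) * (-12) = -12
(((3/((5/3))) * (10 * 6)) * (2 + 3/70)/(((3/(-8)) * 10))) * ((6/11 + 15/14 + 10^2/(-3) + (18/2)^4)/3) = -156859508/1225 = -128048.58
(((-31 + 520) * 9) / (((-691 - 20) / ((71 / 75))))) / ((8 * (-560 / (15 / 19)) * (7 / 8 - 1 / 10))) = 34719 / 26057360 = 0.00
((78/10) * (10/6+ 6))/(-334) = -299/1670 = -0.18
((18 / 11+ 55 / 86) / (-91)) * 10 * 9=-96885 / 43043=-2.25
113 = 113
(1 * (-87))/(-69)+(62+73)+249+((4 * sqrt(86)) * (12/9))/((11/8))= 128 * sqrt(86)/33+8861/23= 421.23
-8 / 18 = -4 / 9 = -0.44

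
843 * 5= 4215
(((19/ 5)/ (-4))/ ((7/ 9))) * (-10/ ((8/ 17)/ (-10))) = -14535/ 56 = -259.55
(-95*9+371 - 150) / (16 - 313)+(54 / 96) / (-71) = 717551 / 337392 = 2.13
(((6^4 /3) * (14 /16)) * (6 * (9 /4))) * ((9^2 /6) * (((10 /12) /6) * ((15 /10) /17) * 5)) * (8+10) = 10333575 /136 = 75982.17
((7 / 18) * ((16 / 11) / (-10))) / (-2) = 14 / 495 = 0.03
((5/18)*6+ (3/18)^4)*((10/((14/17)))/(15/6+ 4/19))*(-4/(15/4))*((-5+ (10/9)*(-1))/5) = 15356066/1576827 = 9.74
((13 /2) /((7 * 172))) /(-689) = -1 /127624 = -0.00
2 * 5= 10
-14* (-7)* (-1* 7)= -686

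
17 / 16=1.06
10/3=3.33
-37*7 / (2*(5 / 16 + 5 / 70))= -14504 / 43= -337.30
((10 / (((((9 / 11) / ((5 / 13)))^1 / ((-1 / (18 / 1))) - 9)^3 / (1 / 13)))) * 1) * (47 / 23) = -78196250 / 5261290052499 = -0.00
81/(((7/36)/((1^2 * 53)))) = 154548/7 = 22078.29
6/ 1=6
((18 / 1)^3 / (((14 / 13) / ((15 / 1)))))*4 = 324925.71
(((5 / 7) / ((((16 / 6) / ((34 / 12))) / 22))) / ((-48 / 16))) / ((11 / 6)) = -85 / 28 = -3.04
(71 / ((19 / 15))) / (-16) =-1065 / 304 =-3.50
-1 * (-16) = 16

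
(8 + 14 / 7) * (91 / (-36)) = -455 / 18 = -25.28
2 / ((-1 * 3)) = -2 / 3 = -0.67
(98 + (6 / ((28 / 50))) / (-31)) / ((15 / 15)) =21191 / 217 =97.65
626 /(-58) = -313 /29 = -10.79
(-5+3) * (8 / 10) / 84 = -0.02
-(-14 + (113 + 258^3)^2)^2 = -86985707864101179619072453321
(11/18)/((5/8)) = 44/45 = 0.98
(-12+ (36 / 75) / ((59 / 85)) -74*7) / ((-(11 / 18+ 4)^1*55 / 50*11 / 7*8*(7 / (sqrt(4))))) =1405314 / 592537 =2.37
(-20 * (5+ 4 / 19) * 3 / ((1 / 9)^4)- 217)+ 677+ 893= -38946633 / 19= -2049822.79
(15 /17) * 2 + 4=98 /17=5.76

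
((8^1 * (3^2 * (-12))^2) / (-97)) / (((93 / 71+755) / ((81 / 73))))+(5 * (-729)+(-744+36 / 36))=-834505089028 / 190117769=-4389.41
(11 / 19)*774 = 8514 / 19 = 448.11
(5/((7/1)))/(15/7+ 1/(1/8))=0.07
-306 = -306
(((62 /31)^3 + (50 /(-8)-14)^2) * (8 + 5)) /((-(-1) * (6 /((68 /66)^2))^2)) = 7262735597 /42693156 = 170.11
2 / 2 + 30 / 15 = 3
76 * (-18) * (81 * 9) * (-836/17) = 833719392/17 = 49042317.18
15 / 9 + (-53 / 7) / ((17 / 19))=-2426 / 357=-6.80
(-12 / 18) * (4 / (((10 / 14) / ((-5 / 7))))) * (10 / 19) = 80 / 57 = 1.40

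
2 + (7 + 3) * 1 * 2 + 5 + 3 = 30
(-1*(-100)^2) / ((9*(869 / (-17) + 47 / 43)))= 913750 / 41139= 22.21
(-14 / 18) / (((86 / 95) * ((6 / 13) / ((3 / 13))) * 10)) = -133 / 3096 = -0.04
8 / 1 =8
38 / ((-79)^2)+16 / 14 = 50194 / 43687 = 1.15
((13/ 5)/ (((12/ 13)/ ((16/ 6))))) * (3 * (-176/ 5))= -59488/ 75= -793.17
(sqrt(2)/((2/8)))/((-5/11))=-44 * sqrt(2)/5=-12.45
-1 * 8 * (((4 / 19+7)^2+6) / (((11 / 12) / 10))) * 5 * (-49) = 4923912000 / 3971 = 1239967.77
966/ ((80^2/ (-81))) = -39123/ 3200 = -12.23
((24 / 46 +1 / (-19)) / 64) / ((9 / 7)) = 1435 / 251712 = 0.01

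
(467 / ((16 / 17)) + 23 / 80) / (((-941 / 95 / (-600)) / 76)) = 2150729700 / 941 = 2285578.85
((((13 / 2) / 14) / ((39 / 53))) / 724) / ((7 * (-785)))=-53 / 334183920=-0.00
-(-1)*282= 282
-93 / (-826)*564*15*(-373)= -146734470 / 413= -355289.27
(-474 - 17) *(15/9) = -818.33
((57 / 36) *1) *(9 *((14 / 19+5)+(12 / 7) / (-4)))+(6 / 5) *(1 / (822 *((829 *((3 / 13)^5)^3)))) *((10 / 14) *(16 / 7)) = 1650029160149156867 / 159705544641678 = 10331.70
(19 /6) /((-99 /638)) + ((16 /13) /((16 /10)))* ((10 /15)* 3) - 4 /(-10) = -32413 /1755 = -18.47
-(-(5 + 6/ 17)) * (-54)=-289.06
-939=-939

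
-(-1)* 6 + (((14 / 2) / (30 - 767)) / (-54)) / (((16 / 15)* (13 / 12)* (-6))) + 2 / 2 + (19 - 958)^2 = 1216488379357 / 1379664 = 881728.00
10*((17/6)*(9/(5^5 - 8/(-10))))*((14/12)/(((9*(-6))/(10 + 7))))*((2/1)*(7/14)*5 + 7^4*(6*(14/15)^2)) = -1904790041/5063796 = -376.16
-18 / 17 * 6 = -108 / 17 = -6.35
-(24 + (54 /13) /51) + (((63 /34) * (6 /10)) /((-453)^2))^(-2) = 3320457342679898 /97461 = 34069600585.67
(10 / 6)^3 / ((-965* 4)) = -25 / 20844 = -0.00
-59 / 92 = -0.64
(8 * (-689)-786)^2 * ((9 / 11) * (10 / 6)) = 594972060 / 11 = 54088369.09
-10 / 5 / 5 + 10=48 / 5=9.60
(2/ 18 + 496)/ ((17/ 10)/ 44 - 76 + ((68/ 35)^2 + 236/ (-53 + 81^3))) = -528453289000/ 76892146749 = -6.87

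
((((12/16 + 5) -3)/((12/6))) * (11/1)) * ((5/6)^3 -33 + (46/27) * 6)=-580195/1728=-335.76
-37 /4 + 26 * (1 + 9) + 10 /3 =3049 /12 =254.08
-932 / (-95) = 932 / 95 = 9.81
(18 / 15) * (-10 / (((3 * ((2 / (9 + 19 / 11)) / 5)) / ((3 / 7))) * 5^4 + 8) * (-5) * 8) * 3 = 84960 / 10097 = 8.41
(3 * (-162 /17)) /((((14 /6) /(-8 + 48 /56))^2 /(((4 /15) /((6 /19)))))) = -9234000 /40817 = -226.23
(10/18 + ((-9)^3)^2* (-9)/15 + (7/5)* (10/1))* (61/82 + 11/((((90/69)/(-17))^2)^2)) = -37811472770735446493/373612500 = -101205052750.47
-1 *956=-956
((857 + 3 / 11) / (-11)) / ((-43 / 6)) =56580 / 5203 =10.87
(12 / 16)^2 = 9 / 16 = 0.56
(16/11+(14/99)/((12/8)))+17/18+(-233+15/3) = -133951/594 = -225.51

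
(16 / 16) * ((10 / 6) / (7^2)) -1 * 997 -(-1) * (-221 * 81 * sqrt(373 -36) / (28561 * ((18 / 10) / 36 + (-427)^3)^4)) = -146554 / 147 -220320000 * sqrt(337) / 12914706438407001520671190325968130981317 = -996.97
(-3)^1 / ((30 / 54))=-27 / 5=-5.40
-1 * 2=-2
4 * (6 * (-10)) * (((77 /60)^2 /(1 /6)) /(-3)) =11858 /15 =790.53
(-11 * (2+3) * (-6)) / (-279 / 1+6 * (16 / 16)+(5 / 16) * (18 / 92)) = -1.21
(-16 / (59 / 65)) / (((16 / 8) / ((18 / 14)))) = -4680 / 413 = -11.33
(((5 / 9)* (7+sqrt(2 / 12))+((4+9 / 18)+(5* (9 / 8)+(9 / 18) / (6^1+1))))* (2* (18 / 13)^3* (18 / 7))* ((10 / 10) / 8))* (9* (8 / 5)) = 34992* sqrt(6) / 15379+186306156 / 538265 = 351.70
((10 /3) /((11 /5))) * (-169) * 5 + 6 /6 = -42217 /33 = -1279.30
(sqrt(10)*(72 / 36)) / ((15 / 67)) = 134*sqrt(10) / 15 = 28.25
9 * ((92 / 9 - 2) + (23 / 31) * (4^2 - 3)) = 4985 / 31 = 160.81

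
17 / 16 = 1.06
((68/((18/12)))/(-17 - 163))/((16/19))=-323/1080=-0.30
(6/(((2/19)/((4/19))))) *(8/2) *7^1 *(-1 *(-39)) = 13104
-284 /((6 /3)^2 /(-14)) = 994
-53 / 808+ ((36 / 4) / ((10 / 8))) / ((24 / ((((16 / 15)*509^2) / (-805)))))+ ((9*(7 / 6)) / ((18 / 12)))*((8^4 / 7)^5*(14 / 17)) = 5356473310402015137243903 / 13545413000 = 395445551228450.19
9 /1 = 9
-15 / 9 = -5 / 3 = -1.67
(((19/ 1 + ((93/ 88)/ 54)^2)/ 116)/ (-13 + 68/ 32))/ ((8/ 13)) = -619749325/ 25321393152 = -0.02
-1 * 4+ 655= 651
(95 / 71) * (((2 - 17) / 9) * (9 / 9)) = -475 / 213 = -2.23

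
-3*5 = -15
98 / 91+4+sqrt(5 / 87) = sqrt(435) / 87+66 / 13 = 5.32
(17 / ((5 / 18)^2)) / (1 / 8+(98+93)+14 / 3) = 132192 / 117475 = 1.13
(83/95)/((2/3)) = 1.31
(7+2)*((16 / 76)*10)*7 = 2520 / 19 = 132.63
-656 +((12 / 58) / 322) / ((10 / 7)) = -4375517 / 6670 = -656.00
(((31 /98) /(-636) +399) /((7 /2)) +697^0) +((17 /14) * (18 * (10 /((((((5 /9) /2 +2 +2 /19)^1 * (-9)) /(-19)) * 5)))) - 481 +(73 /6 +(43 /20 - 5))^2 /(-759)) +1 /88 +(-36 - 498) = -6974212846176467 /8096584834800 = -861.38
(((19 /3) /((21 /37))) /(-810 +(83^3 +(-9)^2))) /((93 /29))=551 /90427806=0.00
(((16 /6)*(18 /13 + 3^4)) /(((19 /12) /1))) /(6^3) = 476 /741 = 0.64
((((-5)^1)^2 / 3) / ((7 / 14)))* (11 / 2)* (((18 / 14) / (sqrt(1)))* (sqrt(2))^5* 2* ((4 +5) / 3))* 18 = 356400* sqrt(2) / 7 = 72003.67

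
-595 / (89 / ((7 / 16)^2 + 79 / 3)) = -12120745 / 68352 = -177.33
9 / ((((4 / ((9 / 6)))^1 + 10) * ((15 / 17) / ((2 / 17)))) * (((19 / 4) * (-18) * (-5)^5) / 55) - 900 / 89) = 1958 / 100400925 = 0.00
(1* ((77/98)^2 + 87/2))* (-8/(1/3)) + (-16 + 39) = -50755/49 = -1035.82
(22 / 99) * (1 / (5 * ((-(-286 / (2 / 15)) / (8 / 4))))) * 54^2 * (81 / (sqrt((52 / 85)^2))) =148716 / 9295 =16.00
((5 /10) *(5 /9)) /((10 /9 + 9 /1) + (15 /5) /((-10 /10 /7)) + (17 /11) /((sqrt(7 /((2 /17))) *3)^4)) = -412335 /16163524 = -0.03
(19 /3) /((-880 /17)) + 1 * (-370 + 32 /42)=-6825781 /18480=-369.36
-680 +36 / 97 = -65924 / 97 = -679.63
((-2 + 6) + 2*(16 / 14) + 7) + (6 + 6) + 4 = 205 / 7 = 29.29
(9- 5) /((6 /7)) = 14 /3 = 4.67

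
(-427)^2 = 182329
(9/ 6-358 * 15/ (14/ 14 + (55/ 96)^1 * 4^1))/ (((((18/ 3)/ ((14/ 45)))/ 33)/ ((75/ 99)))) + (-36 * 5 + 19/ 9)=-3257393/ 1422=-2290.71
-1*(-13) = 13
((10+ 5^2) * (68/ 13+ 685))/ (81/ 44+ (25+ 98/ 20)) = 69092100/ 90779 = 761.10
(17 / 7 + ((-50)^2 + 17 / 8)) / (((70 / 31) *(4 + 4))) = 869581 / 6272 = 138.64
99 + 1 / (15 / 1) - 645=-8189 / 15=-545.93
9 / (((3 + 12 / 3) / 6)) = 7.71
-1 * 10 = -10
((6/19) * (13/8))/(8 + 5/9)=351/5852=0.06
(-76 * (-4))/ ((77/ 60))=18240/ 77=236.88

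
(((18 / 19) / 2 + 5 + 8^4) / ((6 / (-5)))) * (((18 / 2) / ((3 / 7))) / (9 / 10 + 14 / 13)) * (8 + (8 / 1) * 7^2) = -70914480000 / 4883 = -14522727.83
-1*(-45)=45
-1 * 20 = -20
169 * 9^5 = 9979281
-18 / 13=-1.38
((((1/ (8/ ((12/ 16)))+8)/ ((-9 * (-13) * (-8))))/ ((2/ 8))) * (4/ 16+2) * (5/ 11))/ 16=-1295/ 585728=-0.00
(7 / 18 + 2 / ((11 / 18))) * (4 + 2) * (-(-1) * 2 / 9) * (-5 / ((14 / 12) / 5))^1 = -72500 / 693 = -104.62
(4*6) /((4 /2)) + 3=15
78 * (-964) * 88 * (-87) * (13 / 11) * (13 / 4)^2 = 7186061844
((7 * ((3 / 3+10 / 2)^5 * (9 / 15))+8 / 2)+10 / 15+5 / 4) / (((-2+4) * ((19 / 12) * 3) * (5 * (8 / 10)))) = 103153 / 120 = 859.61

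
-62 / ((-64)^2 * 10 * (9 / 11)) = -341 / 184320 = -0.00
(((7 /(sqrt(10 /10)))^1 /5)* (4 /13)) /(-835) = -28 /54275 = -0.00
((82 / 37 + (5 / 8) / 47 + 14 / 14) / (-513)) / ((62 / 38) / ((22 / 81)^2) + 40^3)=-5436409 / 55286912499246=-0.00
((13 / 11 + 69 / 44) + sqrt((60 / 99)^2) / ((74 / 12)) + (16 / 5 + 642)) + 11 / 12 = 3961931 / 6105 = 648.96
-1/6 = -0.17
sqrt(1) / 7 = 1 / 7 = 0.14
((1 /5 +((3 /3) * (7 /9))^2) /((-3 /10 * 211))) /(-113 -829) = 326 /24149583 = 0.00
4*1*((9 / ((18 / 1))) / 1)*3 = 6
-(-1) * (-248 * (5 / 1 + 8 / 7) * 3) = -31992 / 7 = -4570.29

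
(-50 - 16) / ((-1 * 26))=33 / 13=2.54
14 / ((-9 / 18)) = -28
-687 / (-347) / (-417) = -229 / 48233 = -0.00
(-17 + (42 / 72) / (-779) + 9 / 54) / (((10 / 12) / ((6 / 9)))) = -10491 / 779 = -13.47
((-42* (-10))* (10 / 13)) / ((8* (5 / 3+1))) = 1575 / 104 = 15.14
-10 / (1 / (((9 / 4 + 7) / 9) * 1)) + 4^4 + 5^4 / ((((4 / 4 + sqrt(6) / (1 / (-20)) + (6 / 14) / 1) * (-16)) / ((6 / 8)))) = 246.34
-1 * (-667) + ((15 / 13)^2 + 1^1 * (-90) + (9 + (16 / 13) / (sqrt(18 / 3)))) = 8 * sqrt(6) / 39 + 99259 / 169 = 587.83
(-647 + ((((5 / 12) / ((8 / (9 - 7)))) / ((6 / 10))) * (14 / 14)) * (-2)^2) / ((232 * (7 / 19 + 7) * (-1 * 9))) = 442073 / 10523520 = 0.04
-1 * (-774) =774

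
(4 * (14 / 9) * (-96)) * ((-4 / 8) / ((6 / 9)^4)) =1512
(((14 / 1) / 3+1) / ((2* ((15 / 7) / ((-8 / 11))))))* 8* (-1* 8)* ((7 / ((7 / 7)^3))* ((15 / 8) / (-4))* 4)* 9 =-79968 / 11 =-7269.82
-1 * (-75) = 75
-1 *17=-17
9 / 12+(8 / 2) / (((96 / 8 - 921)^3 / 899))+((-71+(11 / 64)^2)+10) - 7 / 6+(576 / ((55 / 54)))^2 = 319759.71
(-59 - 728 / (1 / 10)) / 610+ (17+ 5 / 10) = 1668 / 305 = 5.47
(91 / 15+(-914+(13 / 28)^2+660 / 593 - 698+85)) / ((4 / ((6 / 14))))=-10597237513 / 65087680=-162.81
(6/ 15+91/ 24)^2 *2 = 253009/ 7200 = 35.14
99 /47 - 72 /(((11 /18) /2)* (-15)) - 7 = 27958 /2585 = 10.82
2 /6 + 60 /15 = 13 /3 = 4.33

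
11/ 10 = 1.10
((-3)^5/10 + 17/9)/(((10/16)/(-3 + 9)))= -215.15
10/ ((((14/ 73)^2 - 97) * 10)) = -5329/ 516717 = -0.01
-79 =-79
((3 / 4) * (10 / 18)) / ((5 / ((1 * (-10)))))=-5 / 6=-0.83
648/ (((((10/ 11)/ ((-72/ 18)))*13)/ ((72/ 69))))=-342144/ 1495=-228.86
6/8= 3/4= 0.75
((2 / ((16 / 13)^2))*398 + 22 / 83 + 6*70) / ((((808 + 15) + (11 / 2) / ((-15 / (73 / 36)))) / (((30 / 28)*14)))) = 10173237525 / 589656568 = 17.25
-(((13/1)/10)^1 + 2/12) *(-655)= 2882/3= 960.67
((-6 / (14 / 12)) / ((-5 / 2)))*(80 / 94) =576 / 329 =1.75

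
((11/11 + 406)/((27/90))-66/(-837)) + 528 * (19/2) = 1777996/279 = 6372.75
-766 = -766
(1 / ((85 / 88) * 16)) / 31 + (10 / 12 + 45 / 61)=758569 / 482205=1.57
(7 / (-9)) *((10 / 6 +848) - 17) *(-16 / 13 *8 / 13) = 2238208 / 4563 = 490.51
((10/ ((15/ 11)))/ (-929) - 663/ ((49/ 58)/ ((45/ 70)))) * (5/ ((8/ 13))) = -31348095155/ 7647528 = -4099.11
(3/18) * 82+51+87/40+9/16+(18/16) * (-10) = 13477/240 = 56.15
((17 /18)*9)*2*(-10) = -170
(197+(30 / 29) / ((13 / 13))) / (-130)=-5743 / 3770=-1.52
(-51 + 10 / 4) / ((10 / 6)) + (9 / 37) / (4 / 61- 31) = -29.11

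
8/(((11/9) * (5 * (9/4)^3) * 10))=256/22275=0.01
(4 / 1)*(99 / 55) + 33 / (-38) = 1203 / 190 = 6.33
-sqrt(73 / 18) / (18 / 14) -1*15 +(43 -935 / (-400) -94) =-5093 / 80 -7*sqrt(146) / 54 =-65.23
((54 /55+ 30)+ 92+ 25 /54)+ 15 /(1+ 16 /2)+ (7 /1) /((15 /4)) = 75425 /594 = 126.98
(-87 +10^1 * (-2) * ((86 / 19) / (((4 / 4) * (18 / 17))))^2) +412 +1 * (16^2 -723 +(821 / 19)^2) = 39757879 / 29241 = 1359.66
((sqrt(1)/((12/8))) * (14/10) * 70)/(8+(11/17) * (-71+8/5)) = -16660/9411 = -1.77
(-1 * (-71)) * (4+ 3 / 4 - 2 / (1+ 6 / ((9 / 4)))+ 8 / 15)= 222017 / 660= 336.39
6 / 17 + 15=261 / 17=15.35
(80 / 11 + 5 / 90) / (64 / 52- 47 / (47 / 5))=-18863 / 9702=-1.94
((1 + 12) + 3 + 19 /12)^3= 9393931 /1728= 5436.30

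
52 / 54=26 / 27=0.96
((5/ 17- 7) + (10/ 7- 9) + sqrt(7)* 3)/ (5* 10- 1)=-1699/ 5831 + 3* sqrt(7)/ 49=-0.13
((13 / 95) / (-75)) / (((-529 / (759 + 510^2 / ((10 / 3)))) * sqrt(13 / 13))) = 341419 / 1256375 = 0.27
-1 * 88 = -88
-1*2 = -2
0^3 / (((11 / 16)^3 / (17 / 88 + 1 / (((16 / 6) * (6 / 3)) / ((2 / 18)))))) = 0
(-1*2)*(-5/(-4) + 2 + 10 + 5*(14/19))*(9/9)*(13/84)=-5577/1064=-5.24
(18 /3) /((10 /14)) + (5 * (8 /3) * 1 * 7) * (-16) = -22274 /15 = -1484.93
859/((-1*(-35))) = 859/35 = 24.54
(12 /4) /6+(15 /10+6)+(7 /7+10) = 19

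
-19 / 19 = -1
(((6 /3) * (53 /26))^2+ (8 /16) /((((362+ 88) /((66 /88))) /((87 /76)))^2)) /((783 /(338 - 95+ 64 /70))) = 3693626564665091 /713366035200000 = 5.18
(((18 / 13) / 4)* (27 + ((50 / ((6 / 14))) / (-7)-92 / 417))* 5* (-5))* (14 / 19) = -2213925 / 34333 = -64.48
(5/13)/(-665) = -1/1729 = -0.00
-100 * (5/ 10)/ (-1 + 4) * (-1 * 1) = 50/ 3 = 16.67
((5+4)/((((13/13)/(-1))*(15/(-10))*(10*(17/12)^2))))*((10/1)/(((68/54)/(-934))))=-10894176/4913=-2217.42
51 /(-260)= -0.20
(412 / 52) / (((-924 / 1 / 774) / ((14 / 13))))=-13287 / 1859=-7.15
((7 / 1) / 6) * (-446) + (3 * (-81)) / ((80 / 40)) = -3851 / 6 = -641.83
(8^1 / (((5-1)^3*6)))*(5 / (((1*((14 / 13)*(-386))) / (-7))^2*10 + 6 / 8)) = 845 / 286078404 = 0.00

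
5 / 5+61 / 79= 140 / 79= 1.77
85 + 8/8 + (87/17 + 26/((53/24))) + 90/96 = 1496795/14416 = 103.83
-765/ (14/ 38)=-14535/ 7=-2076.43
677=677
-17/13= -1.31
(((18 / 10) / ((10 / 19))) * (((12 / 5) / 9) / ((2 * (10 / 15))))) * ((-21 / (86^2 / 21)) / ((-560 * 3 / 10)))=3591 / 14792000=0.00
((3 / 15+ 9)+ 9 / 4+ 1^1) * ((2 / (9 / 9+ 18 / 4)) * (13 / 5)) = 3237 / 275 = 11.77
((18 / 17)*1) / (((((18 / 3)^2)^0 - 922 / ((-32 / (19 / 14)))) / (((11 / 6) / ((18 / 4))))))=4928 / 458133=0.01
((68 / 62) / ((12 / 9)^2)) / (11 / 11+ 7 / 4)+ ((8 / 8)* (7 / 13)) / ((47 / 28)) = 227155 / 416702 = 0.55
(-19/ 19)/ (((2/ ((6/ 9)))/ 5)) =-5/ 3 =-1.67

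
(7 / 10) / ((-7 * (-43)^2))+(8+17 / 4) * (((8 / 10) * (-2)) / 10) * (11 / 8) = -996631 / 369800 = -2.70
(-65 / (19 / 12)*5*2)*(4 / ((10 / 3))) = -9360 / 19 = -492.63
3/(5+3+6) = 3/14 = 0.21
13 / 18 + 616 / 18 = 629 / 18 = 34.94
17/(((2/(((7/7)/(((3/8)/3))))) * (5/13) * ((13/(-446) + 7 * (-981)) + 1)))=-394264/15311245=-0.03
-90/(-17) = 90/17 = 5.29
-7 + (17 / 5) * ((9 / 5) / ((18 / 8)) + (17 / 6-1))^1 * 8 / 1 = 4847 / 75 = 64.63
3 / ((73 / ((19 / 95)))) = 3 / 365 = 0.01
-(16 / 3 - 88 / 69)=-280 / 69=-4.06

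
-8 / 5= -1.60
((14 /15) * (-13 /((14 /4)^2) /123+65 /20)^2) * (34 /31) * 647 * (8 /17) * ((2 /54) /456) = 3950794506503 /14854427107380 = 0.27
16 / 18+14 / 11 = 214 / 99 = 2.16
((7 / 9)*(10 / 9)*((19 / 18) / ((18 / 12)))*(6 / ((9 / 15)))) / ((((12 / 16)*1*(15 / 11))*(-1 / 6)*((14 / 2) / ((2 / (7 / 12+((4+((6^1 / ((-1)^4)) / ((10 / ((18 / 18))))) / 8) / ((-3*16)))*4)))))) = -10700800 / 255879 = -41.82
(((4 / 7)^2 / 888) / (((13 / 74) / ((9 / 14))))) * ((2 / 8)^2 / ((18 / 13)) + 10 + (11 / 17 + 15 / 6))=9227 / 519792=0.02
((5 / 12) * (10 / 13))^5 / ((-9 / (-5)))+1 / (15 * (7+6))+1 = 130833258193 / 129922846560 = 1.01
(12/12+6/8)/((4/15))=105/16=6.56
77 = 77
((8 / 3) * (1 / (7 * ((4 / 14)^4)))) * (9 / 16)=1029 / 32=32.16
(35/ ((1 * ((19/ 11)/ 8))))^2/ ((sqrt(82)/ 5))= 23716000 * sqrt(82)/ 14801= 14509.66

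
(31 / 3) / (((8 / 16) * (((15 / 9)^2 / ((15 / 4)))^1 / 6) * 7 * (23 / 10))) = 1674 / 161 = 10.40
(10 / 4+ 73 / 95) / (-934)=-621 / 177460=-0.00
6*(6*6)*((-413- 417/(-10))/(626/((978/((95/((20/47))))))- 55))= -784363824/859645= -912.43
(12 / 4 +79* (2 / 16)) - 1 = 95 / 8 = 11.88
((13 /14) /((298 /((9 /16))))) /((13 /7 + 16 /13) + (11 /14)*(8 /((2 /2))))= 1521 /8134208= 0.00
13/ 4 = 3.25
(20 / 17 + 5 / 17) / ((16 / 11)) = 1.01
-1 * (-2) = 2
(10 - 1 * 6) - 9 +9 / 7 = -26 / 7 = -3.71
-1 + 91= 90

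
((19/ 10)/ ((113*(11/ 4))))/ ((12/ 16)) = 152/ 18645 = 0.01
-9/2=-4.50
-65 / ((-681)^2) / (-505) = 13 / 46839861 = 0.00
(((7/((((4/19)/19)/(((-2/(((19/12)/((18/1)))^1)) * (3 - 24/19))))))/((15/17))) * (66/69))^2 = 9673244513856/13225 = 731436258.14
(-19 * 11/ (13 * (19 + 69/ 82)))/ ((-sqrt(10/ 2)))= 17138 * sqrt(5)/ 105755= 0.36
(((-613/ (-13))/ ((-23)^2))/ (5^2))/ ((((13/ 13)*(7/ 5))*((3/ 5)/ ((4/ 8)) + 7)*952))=613/ 1878961448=0.00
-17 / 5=-3.40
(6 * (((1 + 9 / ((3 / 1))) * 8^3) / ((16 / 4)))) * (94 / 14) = 20626.29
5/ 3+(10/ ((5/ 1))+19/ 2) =79/ 6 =13.17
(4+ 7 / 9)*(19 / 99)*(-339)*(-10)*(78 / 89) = 24003460 / 8811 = 2724.26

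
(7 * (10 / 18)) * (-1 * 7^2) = -1715 / 9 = -190.56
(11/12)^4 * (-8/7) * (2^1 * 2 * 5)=-73205/4536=-16.14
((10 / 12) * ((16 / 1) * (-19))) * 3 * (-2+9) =-5320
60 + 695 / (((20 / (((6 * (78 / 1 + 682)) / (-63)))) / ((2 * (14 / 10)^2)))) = -146996 / 15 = -9799.73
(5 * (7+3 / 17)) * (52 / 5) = 6344 / 17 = 373.18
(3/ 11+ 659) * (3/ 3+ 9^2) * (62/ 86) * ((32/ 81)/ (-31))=-19029248/ 38313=-496.68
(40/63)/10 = 4/63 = 0.06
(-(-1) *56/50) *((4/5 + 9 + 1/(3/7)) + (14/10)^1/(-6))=1666/125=13.33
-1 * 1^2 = -1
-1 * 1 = -1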